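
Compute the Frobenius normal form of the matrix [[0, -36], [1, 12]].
The invariant factors of A (the non-unit diagonal entries of the Smith normal form of xI - A over ℚ[x]) are (x - 6)^2, each dividing the next. The characteristic polynomial is their product, (x - 6)^2.

The rational canonical form is the block-diagonal matrix of companion matrices C(f_i):
R = [[0, -36], [1, 12]].

R = [[0, -36], [1, 12]]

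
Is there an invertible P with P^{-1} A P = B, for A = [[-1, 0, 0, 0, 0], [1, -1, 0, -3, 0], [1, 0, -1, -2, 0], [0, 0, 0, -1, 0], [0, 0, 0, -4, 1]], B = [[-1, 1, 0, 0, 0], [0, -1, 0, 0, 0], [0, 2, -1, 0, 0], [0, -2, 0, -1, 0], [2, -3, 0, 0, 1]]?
Both have characteristic polynomial (x - 1)(x + 1)^4 and minimal polynomial (x - 1)(x + 1)^2. But rank(A + I) = 3 for A while rank(B + I) = 2 for B, so the number of Jordan blocks at λ = -1 differs. A and B are not similar.

No.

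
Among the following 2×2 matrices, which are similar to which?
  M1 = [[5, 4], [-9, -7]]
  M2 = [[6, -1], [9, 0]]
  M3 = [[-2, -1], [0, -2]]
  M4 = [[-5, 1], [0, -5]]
4 classes: {M1}, {M2}, {M3}, {M4}

Characteristic polynomials: χ_{M1} = (x + 1)^2, χ_{M2} = (x - 3)^2, χ_{M3} = (x + 2)^2, χ_{M4} = (x + 5)^2.

{M1}: invariant factors (x + 1)^2.

{M2}: invariant factors (x - 3)^2.

{M3}: invariant factors (x + 2)^2.

{M4}: invariant factors (x + 5)^2.

Matrices are similar if and only if their invariant-factor lists agree; the partition into similarity classes is {M1}, {M2}, {M3}, {M4}.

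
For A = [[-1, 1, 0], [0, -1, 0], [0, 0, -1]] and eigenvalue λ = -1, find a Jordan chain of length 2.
v_1 = [[1, 1, 1]]^T, v_2 = [[1, 0, 0]]^T

We seek v_1 ∈ ker((A + I)^2) \ ker(A + I), then set v_{i+1} = (A + I) v_i.

One such chain is v_1 = [[1, 1, 1]]^T, v_2 = [[1, 0, 0]]^T. Check: (A + I) v_2 = [[0, 0, 0]]^T = 0.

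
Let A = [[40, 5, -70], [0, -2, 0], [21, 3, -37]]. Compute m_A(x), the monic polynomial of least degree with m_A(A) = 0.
The characteristic polynomial factors as (x - 5)(x + 2)^2. The minimal polynomial is ∏(x - λ)^{k_λ} where k_λ is the size of the largest Jordan block at λ.

For λ = -2: rank(A + 2I) = 2, and the largest Jordan block has size 2 (the smallest k with rank((A + 2I)^k) = rank((A + 2I)^(k+1))).
For λ = 5: rank(A - 5I) = 2, and the largest Jordan block has size 1 (the smallest k with rank((A - 5I)^k) = rank((A - 5I)^(k+1))).

So m_A(x) = (x - 5)(x + 2)^2.

m_A(x) = (x - 5)(x + 2)^2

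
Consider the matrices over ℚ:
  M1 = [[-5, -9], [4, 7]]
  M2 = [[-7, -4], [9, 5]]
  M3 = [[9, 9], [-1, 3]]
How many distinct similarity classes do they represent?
Characteristic polynomials: χ_{M1} = (x - 1)^2, χ_{M2} = (x + 1)^2, χ_{M3} = (x - 6)^2.

{M1}: invariant factors (x - 1)^2.

{M2}: invariant factors (x + 1)^2.

{M3}: invariant factors (x - 6)^2.

Matrices are similar if and only if their invariant-factor lists agree; the partition into similarity classes is {M1}, {M2}, {M3}.

3 classes: {M1}, {M2}, {M3}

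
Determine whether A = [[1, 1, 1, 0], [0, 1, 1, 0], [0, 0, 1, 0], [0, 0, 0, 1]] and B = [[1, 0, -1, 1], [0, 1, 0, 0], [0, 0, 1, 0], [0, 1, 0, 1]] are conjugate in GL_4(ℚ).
Yes.

Two matrices over a field are similar if and only if they have the same invariant factors.

Both A and B have characteristic polynomial (x - 1)^4 and minimal polynomial (x - 1)^3. Computing further, both have invariant factors x - 1, (x - 1)^3. Hence A and B are similar.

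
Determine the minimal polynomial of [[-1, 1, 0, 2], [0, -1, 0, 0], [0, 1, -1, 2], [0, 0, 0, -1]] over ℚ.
m_A(x) = (x + 1)^2

The characteristic polynomial factors as (x + 1)^4. The minimal polynomial is ∏(x - λ)^{k_λ} where k_λ is the size of the largest Jordan block at λ.

For λ = -1: rank(A + I) = 1, and the largest Jordan block has size 2 (the smallest k with rank((A + I)^k) = rank((A + I)^(k+1))).

So m_A(x) = (x + 1)^2.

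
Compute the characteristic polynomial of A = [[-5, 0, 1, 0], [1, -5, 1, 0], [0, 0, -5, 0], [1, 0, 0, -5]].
xI - A = [[x + 5, 0, -1, 0], [-1, x + 5, -1, 0], [0, 0, x + 5, 0], [-1, 0, 0, x + 5]].

Expanding det(xI - A) along the first row:
det(xI - A) = + (x + 5)·det([[x + 5, -1, 0], [0, x + 5, 0], [0, 0, x + 5]]) - (0)·det([[-1, -1, 0], [0, x + 5, 0], [-1, 0, x + 5]]) + (-1)·det([[-1, x + 5, 0], [0, 0, 0], [-1, 0, x + 5]]) - (0)·det([[-1, x + 5, -1], [0, 0, x + 5], [-1, 0, 0]]).

Evaluating gives χ_A(x) = x^4 + 20x^3 + 150x^2 + 500x + 625 = (x + 5)^4.

χ_A(x) = (x + 5)^4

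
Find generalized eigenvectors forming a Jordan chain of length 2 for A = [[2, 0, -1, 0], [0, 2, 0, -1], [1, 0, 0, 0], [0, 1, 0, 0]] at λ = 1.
v_1 = [[-1, 3, -1, 2]]^T, v_2 = [[0, 1, 0, 1]]^T

We seek v_1 ∈ ker((A - I)^2) \ ker(A - I), then set v_{i+1} = (A - I) v_i.

One such chain is v_1 = [[-1, 3, -1, 2]]^T, v_2 = [[0, 1, 0, 1]]^T. Check: (A - I) v_2 = [[0, 0, 0, 0]]^T = 0.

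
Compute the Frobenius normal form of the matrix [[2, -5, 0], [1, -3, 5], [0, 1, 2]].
The invariant factors of A (the non-unit diagonal entries of the Smith normal form of xI - A over ℚ[x]) are (x - 2)^2(x + 3), each dividing the next. The characteristic polynomial is their product, (x - 2)^2(x + 3).

The rational canonical form is the block-diagonal matrix of companion matrices C(f_i):
R = [[0, 0, -12], [1, 0, 8], [0, 1, 1]].

R = [[0, 0, -12], [1, 0, 8], [0, 1, 1]]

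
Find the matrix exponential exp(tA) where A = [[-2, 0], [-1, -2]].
A has Jordan form J = [[-2, 1], [0, -2]] with A = PJP^{-1}, so e^{tA} = P e^{tJ} P^{-1}.

For a Jordan block J_k(λ), e^{tJ_k(λ)} = e^{λt} · (I + tN + t^2 N^2/2! + ... + t^{k-1} N^{k-1}/(k-1)!) where N is the nilpotent superdiagonal part.

Assembling the blocks and conjugating back gives the entries of e^{tA} as shown above.

e^{tA} = [[e^{-2*t}, 0], [-t*e^{-2*t}, e^{-2*t}]]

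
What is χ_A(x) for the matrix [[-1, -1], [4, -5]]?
xI - A = [[x + 1, 1], [-4, x + 5]].

Expanding det(xI - A) along the first row:
det(xI - A) = + (x + 1)·det([[x + 5]]) - (1)·det([[-4]]).

Evaluating gives χ_A(x) = x^2 + 6x + 9 = (x + 3)^2.

χ_A(x) = (x + 3)^2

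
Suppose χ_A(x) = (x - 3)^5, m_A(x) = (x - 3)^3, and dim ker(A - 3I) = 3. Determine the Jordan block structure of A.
Jordan blocks: (3, 3), (3, 1), (3, 1)

λ = 3: algebraic multiplicity 5 (exponent in χ_A), largest block size 3 (exponent in m_A), 3 blocks (geometric multiplicity). These force block sizes [3, 1, 1].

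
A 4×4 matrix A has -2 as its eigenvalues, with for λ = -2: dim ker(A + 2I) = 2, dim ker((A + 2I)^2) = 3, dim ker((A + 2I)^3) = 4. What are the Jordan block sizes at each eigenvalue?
λ = -2: successive nullity increments [2, 1, 1] count blocks of size ≥ k; block sizes are [3, 1].

Jordan blocks: (-2, 3), (-2, 1)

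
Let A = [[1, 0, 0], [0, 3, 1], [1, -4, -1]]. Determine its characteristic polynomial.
χ_A(x) = (x - 1)^3

xI - A = [[x - 1, 0, 0], [0, x - 3, -1], [-1, 4, x + 1]].

Expanding det(xI - A) along the first row:
det(xI - A) = + (x - 1)·det([[x - 3, -1], [4, x + 1]]) - (0)·det([[0, -1], [-1, x + 1]]) + (0)·det([[0, x - 3], [-1, 4]]).

Evaluating gives χ_A(x) = x^3 - 3x^2 + 3x - 1 = (x - 1)^3.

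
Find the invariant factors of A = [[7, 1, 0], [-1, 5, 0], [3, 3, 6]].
The Jordan structure of A has elementary divisors (x - 6)^2, (x - 6). Arranging the block sizes at each eigenvalue in decreasing order and taking row products gives the invariant factors.

Invariant factors (smallest first, each dividing the next): x - 6, (x - 6)^2.

Check: the last factor (x - 6)^2 is the minimal polynomial, and the product (x - 6)^3 is the characteristic polynomial.

x - 6, (x - 6)^2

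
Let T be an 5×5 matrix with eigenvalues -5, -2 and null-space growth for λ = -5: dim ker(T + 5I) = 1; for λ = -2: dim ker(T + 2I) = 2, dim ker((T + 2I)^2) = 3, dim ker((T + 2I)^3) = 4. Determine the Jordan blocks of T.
λ = -5: successive nullity increments [1] count blocks of size ≥ k; block sizes are [1].
λ = -2: successive nullity increments [2, 1, 1] count blocks of size ≥ k; block sizes are [3, 1].

Jordan blocks: (-5, 1), (-2, 3), (-2, 1)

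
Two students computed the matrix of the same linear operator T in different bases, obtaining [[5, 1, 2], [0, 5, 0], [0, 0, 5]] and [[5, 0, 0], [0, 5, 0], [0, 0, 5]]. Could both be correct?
No.

Both have characteristic polynomial (x - 5)^3, but the minimal polynomial of A is (x - 5)^2 while the minimal polynomial of B is x - 5. The minimal polynomial is a similarity invariant, so A and B are not similar.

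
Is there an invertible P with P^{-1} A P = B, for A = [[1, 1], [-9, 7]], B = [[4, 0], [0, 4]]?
Both have characteristic polynomial (x - 4)^2, but the minimal polynomial of A is (x - 4)^2 while the minimal polynomial of B is x - 4. The minimal polynomial is a similarity invariant, so A and B are not similar.

No.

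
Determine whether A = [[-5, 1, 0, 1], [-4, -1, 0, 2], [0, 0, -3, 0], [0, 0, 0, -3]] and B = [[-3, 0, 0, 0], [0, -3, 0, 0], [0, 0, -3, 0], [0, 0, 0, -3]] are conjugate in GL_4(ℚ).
No.

Both have characteristic polynomial (x + 3)^4, but the minimal polynomial of A is (x + 3)^2 while the minimal polynomial of B is x + 3. The minimal polynomial is a similarity invariant, so A and B are not similar.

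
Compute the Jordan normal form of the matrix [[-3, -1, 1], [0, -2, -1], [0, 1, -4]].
J = [[-3, 1, 0], [0, -3, 0], [0, 0, -3]]

The characteristic polynomial is det(xI - A) = (x + 3)^3, so the eigenvalues are -3 (algebraic multiplicity 3).

For λ = -3: rank(A + 3I) = 1, rank((A + 3I)^2) = 0. The eigenspace has dimension 3 - 1 = 2, so there are 2 Jordan blocks; the rank sequence gives block sizes [2, 1].

Assembling the blocks gives the Jordan form J above.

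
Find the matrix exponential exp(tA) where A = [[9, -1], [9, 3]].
e^{tA} = [[(3*t + 1)*e^{6*t}, -t*e^{6*t}], [9*t*e^{6*t}, (1 - 3*t)*e^{6*t}]]

A has Jordan form J = [[6, 1], [0, 6]] with A = PJP^{-1}, so e^{tA} = P e^{tJ} P^{-1}.

For a Jordan block J_k(λ), e^{tJ_k(λ)} = e^{λt} · (I + tN + t^2 N^2/2! + ... + t^{k-1} N^{k-1}/(k-1)!) where N is the nilpotent superdiagonal part.

Assembling the blocks and conjugating back gives the entries of e^{tA} as shown above.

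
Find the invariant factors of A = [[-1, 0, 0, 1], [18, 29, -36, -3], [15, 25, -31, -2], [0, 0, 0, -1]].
(x + 1)^2, (x + 1)^2

The Jordan structure of A has elementary divisors (x + 1)^2, (x + 1)^2. Arranging the block sizes at each eigenvalue in decreasing order and taking row products gives the invariant factors.

Invariant factors (smallest first, each dividing the next): (x + 1)^2, (x + 1)^2.

Check: the last factor (x + 1)^2 is the minimal polynomial, and the product (x + 1)^4 is the characteristic polynomial.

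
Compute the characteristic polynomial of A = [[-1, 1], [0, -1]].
xI - A = [[x + 1, -1], [0, x + 1]].

Expanding det(xI - A) along the first row:
det(xI - A) = + (x + 1)·det([[x + 1]]) - (-1)·det([[0]]).

Evaluating gives χ_A(x) = x^2 + 2x + 1 = (x + 1)^2.

χ_A(x) = (x + 1)^2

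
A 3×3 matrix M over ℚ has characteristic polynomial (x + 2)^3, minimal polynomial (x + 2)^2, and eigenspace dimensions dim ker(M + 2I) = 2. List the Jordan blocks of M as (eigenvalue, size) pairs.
λ = -2: algebraic multiplicity 3 (exponent in χ_M), largest block size 2 (exponent in m_M), 2 blocks (geometric multiplicity). These force block sizes [2, 1].

Jordan blocks: (-2, 2), (-2, 1)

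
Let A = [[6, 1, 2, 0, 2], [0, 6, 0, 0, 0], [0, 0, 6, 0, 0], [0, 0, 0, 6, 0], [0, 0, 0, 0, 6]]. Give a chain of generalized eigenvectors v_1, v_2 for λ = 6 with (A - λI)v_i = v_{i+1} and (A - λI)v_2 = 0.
We seek v_1 ∈ ker((A - 6I)^2) \ ker(A - 6I), then set v_{i+1} = (A - 6I) v_i.

One such chain is v_1 = [[0, 1, 0, 2, 0]]^T, v_2 = [[1, 0, 0, 0, 0]]^T. Check: (A - 6I) v_2 = [[0, 0, 0, 0, 0]]^T = 0.

v_1 = [[0, 1, 0, 2, 0]]^T, v_2 = [[1, 0, 0, 0, 0]]^T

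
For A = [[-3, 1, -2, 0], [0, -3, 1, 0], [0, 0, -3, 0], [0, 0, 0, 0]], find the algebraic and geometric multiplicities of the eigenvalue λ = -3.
The characteristic polynomial is x(x + 3)^3, so the factor x + 3 appears with exponent 3: the algebraic multiplicity is 3.

rank(A + 3I) = 3, so the eigenspace has dimension 4 - 3 = 1: the geometric multiplicity is 1.

Since 1 < 3, A is not diagonalizable.

algebraic multiplicity 3, geometric multiplicity 1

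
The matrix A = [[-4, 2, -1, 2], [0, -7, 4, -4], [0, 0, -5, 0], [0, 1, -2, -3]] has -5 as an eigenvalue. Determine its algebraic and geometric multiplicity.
algebraic multiplicity 3, geometric multiplicity 2

The characteristic polynomial is (x + 4)(x + 5)^3, so the factor x + 5 appears with exponent 3: the algebraic multiplicity is 3.

rank(A + 5I) = 2, so the eigenspace has dimension 4 - 2 = 2: the geometric multiplicity is 2.

Since 2 < 3, A is not diagonalizable.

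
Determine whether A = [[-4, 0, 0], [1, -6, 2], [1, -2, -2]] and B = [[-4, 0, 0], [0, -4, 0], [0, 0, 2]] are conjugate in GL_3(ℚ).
trace(A) = -12 but trace(B) = -6. The trace is a similarity invariant, so A and B are not similar.

No.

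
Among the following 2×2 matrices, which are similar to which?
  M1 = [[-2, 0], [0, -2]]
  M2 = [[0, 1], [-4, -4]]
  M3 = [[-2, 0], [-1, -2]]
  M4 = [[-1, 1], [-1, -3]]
2 classes: {M1}, {M2, M3, M4}

Characteristic polynomials: χ_{M1} = (x + 2)^2, χ_{M2} = (x + 2)^2, χ_{M3} = (x + 2)^2, χ_{M4} = (x + 2)^2.

{M1}: invariant factors x + 2, x + 2.

{M2, M3, M4}: invariant factors (x + 2)^2.

Matrices are similar if and only if their invariant-factor lists agree; the partition into similarity classes is {M1}, {M2, M3, M4}.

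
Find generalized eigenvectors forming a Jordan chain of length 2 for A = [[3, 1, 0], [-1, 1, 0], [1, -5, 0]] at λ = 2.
v_1 = [[-1, 0, 1]]^T, v_2 = [[-1, 1, -3]]^T

We seek v_1 ∈ ker((A - 2I)^2) \ ker(A - 2I), then set v_{i+1} = (A - 2I) v_i.

One such chain is v_1 = [[-1, 0, 1]]^T, v_2 = [[-1, 1, -3]]^T. Check: (A - 2I) v_2 = [[0, 0, 0]]^T = 0.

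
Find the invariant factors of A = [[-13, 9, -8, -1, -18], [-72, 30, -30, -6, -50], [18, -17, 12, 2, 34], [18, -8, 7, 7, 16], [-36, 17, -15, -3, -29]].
x - 5, (x - 5)^2(x + 4)^2

The Jordan structure of A has elementary divisors (x + 4)^2, (x - 5)^2, (x - 5). Arranging the block sizes at each eigenvalue in decreasing order and taking row products gives the invariant factors.

Invariant factors (smallest first, each dividing the next): x - 5, (x - 5)^2(x + 4)^2.

Check: the last factor (x - 5)^2(x + 4)^2 is the minimal polynomial, and the product (x - 5)^3(x + 4)^2 is the characteristic polynomial.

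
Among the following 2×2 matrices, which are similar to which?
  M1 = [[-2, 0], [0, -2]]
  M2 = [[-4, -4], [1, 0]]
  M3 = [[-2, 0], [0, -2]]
Characteristic polynomials: χ_{M1} = (x + 2)^2, χ_{M2} = (x + 2)^2, χ_{M3} = (x + 2)^2.

{M1, M3}: invariant factors x + 2, x + 2.

{M2}: invariant factors (x + 2)^2.

Matrices are similar if and only if their invariant-factor lists agree; the partition into similarity classes is {M1, M3}, {M2}.

2 classes: {M1, M3}, {M2}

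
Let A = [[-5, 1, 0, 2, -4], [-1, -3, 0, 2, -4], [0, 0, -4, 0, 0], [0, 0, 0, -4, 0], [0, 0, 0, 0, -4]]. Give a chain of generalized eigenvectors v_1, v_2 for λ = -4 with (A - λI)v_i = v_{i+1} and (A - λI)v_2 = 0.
We seek v_1 ∈ ker((A + 4I)^2) \ ker(A + 4I), then set v_{i+1} = (A + 4I) v_i.

One such chain is v_1 = [[0, 1, 0, 0, 0]]^T, v_2 = [[1, 1, 0, 0, 0]]^T. Check: (A + 4I) v_2 = [[0, 0, 0, 0, 0]]^T = 0.

v_1 = [[0, 1, 0, 0, 0]]^T, v_2 = [[1, 1, 0, 0, 0]]^T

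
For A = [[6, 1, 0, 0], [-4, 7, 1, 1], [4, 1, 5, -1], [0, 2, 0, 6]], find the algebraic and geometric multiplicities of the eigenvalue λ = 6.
algebraic multiplicity 4, geometric multiplicity 2

The characteristic polynomial is (x - 6)^4, so the factor x - 6 appears with exponent 4: the algebraic multiplicity is 4.

rank(A - 6I) = 2, so the eigenspace has dimension 4 - 2 = 2: the geometric multiplicity is 2.

Since 2 < 4, A is not diagonalizable.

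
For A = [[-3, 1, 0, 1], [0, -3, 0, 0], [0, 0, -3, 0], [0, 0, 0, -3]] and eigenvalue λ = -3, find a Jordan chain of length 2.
v_1 = [[1, 1, -4, 0]]^T, v_2 = [[1, 0, 0, 0]]^T

We seek v_1 ∈ ker((A + 3I)^2) \ ker(A + 3I), then set v_{i+1} = (A + 3I) v_i.

One such chain is v_1 = [[1, 1, -4, 0]]^T, v_2 = [[1, 0, 0, 0]]^T. Check: (A + 3I) v_2 = [[0, 0, 0, 0]]^T = 0.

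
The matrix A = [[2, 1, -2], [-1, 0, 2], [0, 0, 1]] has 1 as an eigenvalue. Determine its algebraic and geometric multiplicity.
The characteristic polynomial is (x - 1)^3, so the factor x - 1 appears with exponent 3: the algebraic multiplicity is 3.

rank(A - I) = 1, so the eigenspace has dimension 3 - 1 = 2: the geometric multiplicity is 2.

Since 2 < 3, A is not diagonalizable.

algebraic multiplicity 3, geometric multiplicity 2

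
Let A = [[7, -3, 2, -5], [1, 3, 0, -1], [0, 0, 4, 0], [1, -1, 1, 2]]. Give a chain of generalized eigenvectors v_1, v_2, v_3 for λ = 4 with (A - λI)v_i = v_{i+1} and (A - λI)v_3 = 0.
We seek v_1 ∈ ker((A - 4I)^3) \ ker((A - 4I)^2), then set v_{i+1} = (A - 4I) v_i.

One such chain is v_1 = [[3, 1, 1, 2]]^T, v_2 = [[-2, 0, 0, -1]]^T, v_3 = [[-1, -1, 0, 0]]^T. Check: (A - 4I) v_3 = [[0, 0, 0, 0]]^T = 0.

v_1 = [[3, 1, 1, 2]]^T, v_2 = [[-2, 0, 0, -1]]^T, v_3 = [[-1, -1, 0, 0]]^T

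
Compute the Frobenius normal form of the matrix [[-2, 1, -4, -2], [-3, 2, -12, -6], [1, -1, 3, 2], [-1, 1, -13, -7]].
R = [[-1, 0, 0, 0], [0, 0, 0, 5], [0, 1, 0, 3], [0, 0, 1, -3]]

The invariant factors of A (the non-unit diagonal entries of the Smith normal form of xI - A over ℚ[x]) are x + 1, (x + 1)(x^2 + 2x - 5), each dividing the next. The characteristic polynomial is their product, (x + 1)^2(x^2 + 2x - 5).

The rational canonical form is the block-diagonal matrix of companion matrices C(f_i):
R = [[-1, 0, 0, 0], [0, 0, 0, 5], [0, 1, 0, 3], [0, 0, 1, -3]].

Note the characteristic polynomial does not split into linear factors over ℚ, so A has no Jordan form over ℚ; the rational canonical form exists over any field.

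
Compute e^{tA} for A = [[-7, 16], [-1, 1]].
e^{tA} = [[(1 - 4*t)*e^{-3*t}, 16*t*e^{-3*t}], [-t*e^{-3*t}, (4*t + 1)*e^{-3*t}]]

A has Jordan form J = [[-3, 1], [0, -3]] with A = PJP^{-1}, so e^{tA} = P e^{tJ} P^{-1}.

For a Jordan block J_k(λ), e^{tJ_k(λ)} = e^{λt} · (I + tN + t^2 N^2/2! + ... + t^{k-1} N^{k-1}/(k-1)!) where N is the nilpotent superdiagonal part.

Assembling the blocks and conjugating back gives the entries of e^{tA} as shown above.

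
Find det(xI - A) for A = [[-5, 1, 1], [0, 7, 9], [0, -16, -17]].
xI - A = [[x + 5, -1, -1], [0, x - 7, -9], [0, 16, x + 17]].

Expanding det(xI - A) along the first row:
det(xI - A) = + (x + 5)·det([[x - 7, -9], [16, x + 17]]) - (-1)·det([[0, -9], [0, x + 17]]) + (-1)·det([[0, x - 7], [0, 16]]).

Evaluating gives χ_A(x) = x^3 + 15x^2 + 75x + 125 = (x + 5)^3.

χ_A(x) = (x + 5)^3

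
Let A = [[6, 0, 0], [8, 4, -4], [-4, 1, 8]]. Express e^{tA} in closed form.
A has Jordan form J = [[6, 1, 0], [0, 6, 0], [0, 0, 6]] with A = PJP^{-1}, so e^{tA} = P e^{tJ} P^{-1}.

For a Jordan block J_k(λ), e^{tJ_k(λ)} = e^{λt} · (I + tN + t^2 N^2/2! + ... + t^{k-1} N^{k-1}/(k-1)!) where N is the nilpotent superdiagonal part.

Assembling the blocks and conjugating back gives the entries of e^{tA} as shown above.

e^{tA} = [[e^{6*t}, 0, 0], [8*t*e^{6*t}, (1 - 2*t)*e^{6*t}, -4*t*e^{6*t}], [-4*t*e^{6*t}, t*e^{6*t}, (2*t + 1)*e^{6*t}]]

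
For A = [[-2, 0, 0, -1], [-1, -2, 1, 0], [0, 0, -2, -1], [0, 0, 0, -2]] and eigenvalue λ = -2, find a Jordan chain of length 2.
We seek v_1 ∈ ker((A + 2I)^2) \ ker(A + 2I), then set v_{i+1} = (A + 2I) v_i.

One such chain is v_1 = [[1, 0, 2, 0]]^T, v_2 = [[0, 1, 0, 0]]^T. Check: (A + 2I) v_2 = [[0, 0, 0, 0]]^T = 0.

v_1 = [[1, 0, 2, 0]]^T, v_2 = [[0, 1, 0, 0]]^T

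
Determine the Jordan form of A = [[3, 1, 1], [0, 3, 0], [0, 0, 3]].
J = [[3, 1, 0], [0, 3, 0], [0, 0, 3]]

The characteristic polynomial is det(xI - A) = (x - 3)^3, so the eigenvalues are 3 (algebraic multiplicity 3).

For λ = 3: rank(A - 3I) = 1, rank((A - 3I)^2) = 0. The eigenspace has dimension 3 - 1 = 2, so there are 2 Jordan blocks; the rank sequence gives block sizes [2, 1].

Assembling the blocks gives the Jordan form J above.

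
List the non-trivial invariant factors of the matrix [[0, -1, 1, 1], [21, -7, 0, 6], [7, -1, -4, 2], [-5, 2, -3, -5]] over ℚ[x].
The Jordan structure of A has elementary divisors (x + 4)^3, (x + 4). Arranging the block sizes at each eigenvalue in decreasing order and taking row products gives the invariant factors.

Invariant factors (smallest first, each dividing the next): x + 4, (x + 4)^3.

Check: the last factor (x + 4)^3 is the minimal polynomial, and the product (x + 4)^4 is the characteristic polynomial.

x + 4, (x + 4)^3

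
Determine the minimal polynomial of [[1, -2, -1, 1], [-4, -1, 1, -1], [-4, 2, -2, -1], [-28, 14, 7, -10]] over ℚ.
m_A(x) = (x + 3)^2

The characteristic polynomial factors as (x + 3)^4. The minimal polynomial is ∏(x - λ)^{k_λ} where k_λ is the size of the largest Jordan block at λ.

For λ = -3: rank(A + 3I) = 1, and the largest Jordan block has size 2 (the smallest k with rank((A + 3I)^k) = rank((A + 3I)^(k+1))).

So m_A(x) = (x + 3)^2.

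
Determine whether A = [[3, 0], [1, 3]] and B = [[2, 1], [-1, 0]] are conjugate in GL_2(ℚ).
trace(A) = 6 but trace(B) = 2. The trace is a similarity invariant, so A and B are not similar.

No.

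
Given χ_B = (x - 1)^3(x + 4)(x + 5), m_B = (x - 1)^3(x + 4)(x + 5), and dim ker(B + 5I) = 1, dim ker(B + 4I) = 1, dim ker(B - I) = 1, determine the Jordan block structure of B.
λ = -5: algebraic multiplicity 1 (exponent in χ_B), largest block size 1 (exponent in m_B), 1 block (geometric multiplicity). This forces block sizes [1].
λ = -4: algebraic multiplicity 1 (exponent in χ_B), largest block size 1 (exponent in m_B), 1 block (geometric multiplicity). This forces block sizes [1].
λ = 1: algebraic multiplicity 3 (exponent in χ_B), largest block size 3 (exponent in m_B), 1 block (geometric multiplicity). This forces block sizes [3].

Jordan blocks: (-5, 1), (-4, 1), (1, 3)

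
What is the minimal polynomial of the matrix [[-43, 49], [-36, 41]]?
The characteristic polynomial factors as (x + 1)^2. The minimal polynomial is ∏(x - λ)^{k_λ} where k_λ is the size of the largest Jordan block at λ.

For λ = -1: rank(A + I) = 1, and the largest Jordan block has size 2 (the smallest k with rank((A + I)^k) = rank((A + I)^(k+1))).

So m_A(x) = (x + 1)^2.

m_A(x) = (x + 1)^2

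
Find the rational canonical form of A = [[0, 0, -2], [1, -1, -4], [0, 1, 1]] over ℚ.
The invariant factors of A (the non-unit diagonal entries of the Smith normal form of xI - A over ℚ[x]) are x^3 + 3x + 2, each dividing the next. The characteristic polynomial is their product, x^3 + 3x + 2.

The rational canonical form is the block-diagonal matrix of companion matrices C(f_i):
R = [[0, 0, -2], [1, 0, -3], [0, 1, 0]].

Note the characteristic polynomial does not split into linear factors over ℚ, so A has no Jordan form over ℚ; the rational canonical form exists over any field.

R = [[0, 0, -2], [1, 0, -3], [0, 1, 0]]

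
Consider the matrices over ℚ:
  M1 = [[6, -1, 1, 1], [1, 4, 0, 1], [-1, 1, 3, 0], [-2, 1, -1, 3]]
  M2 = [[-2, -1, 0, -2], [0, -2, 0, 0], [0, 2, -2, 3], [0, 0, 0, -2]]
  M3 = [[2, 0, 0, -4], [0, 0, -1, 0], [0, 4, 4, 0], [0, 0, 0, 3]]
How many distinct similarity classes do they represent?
3 classes: {M1}, {M2}, {M3}

Characteristic polynomials: χ_{M1} = (x - 4)^4, χ_{M2} = (x + 2)^4, χ_{M3} = (x - 3)(x - 2)^3.

{M1}: invariant factors (x - 4)^2, (x - 4)^2.

{M2}: invariant factors (x + 2)^2, (x + 2)^2.

{M3}: invariant factors x - 2, (x - 3)(x - 2)^2.

Matrices are similar if and only if their invariant-factor lists agree; the partition into similarity classes is {M1}, {M2}, {M3}.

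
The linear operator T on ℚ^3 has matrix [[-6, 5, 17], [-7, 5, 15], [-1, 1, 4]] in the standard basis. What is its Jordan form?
The characteristic polynomial is det(xI - A) = (x - 1)^3, so the eigenvalues are 1 (algebraic multiplicity 3).

For λ = 1: rank(A - I) = 2, rank((A - I)^2) = 1, rank((A - I)^3) = 0. The eigenspace has dimension 3 - 2 = 1, so there is 1 Jordan block; the rank sequence gives block sizes [3].

Assembling the blocks gives the Jordan form J above.

J = [[1, 1, 0], [0, 1, 1], [0, 0, 1]]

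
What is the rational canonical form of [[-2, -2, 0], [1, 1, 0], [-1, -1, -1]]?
The invariant factors of A (the non-unit diagonal entries of the Smith normal form of xI - A over ℚ[x]) are x(x + 1)^2, each dividing the next. The characteristic polynomial is their product, x(x + 1)^2.

The rational canonical form is the block-diagonal matrix of companion matrices C(f_i):
R = [[0, 0, 0], [1, 0, -1], [0, 1, -2]].

R = [[0, 0, 0], [1, 0, -1], [0, 1, -2]]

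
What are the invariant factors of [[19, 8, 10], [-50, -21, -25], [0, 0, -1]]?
x + 1, (x + 1)^2

The Jordan structure of A has elementary divisors (x + 1)^2, (x + 1). Arranging the block sizes at each eigenvalue in decreasing order and taking row products gives the invariant factors.

Invariant factors (smallest first, each dividing the next): x + 1, (x + 1)^2.

Check: the last factor (x + 1)^2 is the minimal polynomial, and the product (x + 1)^3 is the characteristic polynomial.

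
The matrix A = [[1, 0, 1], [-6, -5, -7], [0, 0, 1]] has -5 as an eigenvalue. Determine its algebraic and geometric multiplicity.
algebraic multiplicity 1, geometric multiplicity 1

The characteristic polynomial is (x - 1)^2(x + 5), so the factor x + 5 appears with exponent 1: the algebraic multiplicity is 1.

rank(A + 5I) = 2, so the eigenspace has dimension 3 - 2 = 1: the geometric multiplicity is 1.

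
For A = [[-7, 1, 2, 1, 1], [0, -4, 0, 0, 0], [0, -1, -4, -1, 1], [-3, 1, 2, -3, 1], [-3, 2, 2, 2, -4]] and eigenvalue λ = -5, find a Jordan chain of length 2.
We seek v_1 ∈ ker((A + 5I)^2) \ ker(A + 5I), then set v_{i+1} = (A + 5I) v_i.

One such chain is v_1 = [[0, 0, 1, 0, -1]]^T, v_2 = [[1, 0, 0, 1, 1]]^T. Check: (A + 5I) v_2 = [[0, 0, 0, 0, 0]]^T = 0.

v_1 = [[0, 0, 1, 0, -1]]^T, v_2 = [[1, 0, 0, 1, 1]]^T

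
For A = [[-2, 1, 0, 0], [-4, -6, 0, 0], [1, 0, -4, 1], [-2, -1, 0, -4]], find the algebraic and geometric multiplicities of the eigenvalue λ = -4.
algebraic multiplicity 4, geometric multiplicity 2

The characteristic polynomial is (x + 4)^4, so the factor x + 4 appears with exponent 4: the algebraic multiplicity is 4.

rank(A + 4I) = 2, so the eigenspace has dimension 4 - 2 = 2: the geometric multiplicity is 2.

Since 2 < 4, A is not diagonalizable.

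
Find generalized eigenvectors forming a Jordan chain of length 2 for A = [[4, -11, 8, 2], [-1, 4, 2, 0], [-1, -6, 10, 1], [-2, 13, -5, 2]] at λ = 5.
We seek v_1 ∈ ker((A - 5I)^2) \ ker(A - 5I), then set v_{i+1} = (A - 5I) v_i.

One such chain is v_1 = [[1, 0, 0, -1]]^T, v_2 = [[-3, -1, -2, 1]]^T. Check: (A - 5I) v_2 = [[0, 0, 0, 0]]^T = 0.

v_1 = [[1, 0, 0, -1]]^T, v_2 = [[-3, -1, -2, 1]]^T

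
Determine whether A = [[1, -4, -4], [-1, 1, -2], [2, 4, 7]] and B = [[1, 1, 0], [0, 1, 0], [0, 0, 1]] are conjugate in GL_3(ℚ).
trace(A) = 9 but trace(B) = 3. The trace is a similarity invariant, so A and B are not similar.

No.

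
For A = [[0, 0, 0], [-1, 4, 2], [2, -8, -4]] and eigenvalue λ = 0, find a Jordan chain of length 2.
We seek v_1 ∈ ker(A^2) \ ker(A), then set v_{i+1} = A v_i.

One such chain is v_1 = [[1, 0, 0]]^T, v_2 = [[0, -1, 2]]^T. Check: A v_2 = [[0, 0, 0]]^T = 0.

v_1 = [[1, 0, 0]]^T, v_2 = [[0, -1, 2]]^T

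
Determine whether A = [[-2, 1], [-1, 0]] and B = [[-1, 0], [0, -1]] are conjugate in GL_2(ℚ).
No.

Both have characteristic polynomial (x + 1)^2, but the minimal polynomial of A is (x + 1)^2 while the minimal polynomial of B is x + 1. The minimal polynomial is a similarity invariant, so A and B are not similar.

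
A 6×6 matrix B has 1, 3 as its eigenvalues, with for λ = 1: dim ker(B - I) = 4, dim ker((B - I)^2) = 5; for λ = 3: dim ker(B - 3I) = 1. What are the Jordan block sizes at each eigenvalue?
λ = 1: successive nullity increments [4, 1] count blocks of size ≥ k; block sizes are [2, 1, 1, 1].
λ = 3: successive nullity increments [1] count blocks of size ≥ k; block sizes are [1].

Jordan blocks: (1, 2), (1, 1), (1, 1), (1, 1), (3, 1)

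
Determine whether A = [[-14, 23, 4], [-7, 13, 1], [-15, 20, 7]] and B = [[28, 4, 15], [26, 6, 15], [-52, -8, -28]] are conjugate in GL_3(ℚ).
No.

Both have characteristic polynomial (x - 2)^3, but the minimal polynomial of A is (x - 2)^3 while the minimal polynomial of B is (x - 2)^2. The minimal polynomial is a similarity invariant, so A and B are not similar.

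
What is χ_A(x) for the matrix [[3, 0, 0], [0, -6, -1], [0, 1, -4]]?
χ_A(x) = (x - 3)(x + 5)^2

xI - A = [[x - 3, 0, 0], [0, x + 6, 1], [0, -1, x + 4]].

Expanding det(xI - A) along the first row:
det(xI - A) = + (x - 3)·det([[x + 6, 1], [-1, x + 4]]) - (0)·det([[0, 1], [0, x + 4]]) + (0)·det([[0, x + 6], [0, -1]]).

Evaluating gives χ_A(x) = x^3 + 7x^2 - 5x - 75 = (x - 3)(x + 5)^2.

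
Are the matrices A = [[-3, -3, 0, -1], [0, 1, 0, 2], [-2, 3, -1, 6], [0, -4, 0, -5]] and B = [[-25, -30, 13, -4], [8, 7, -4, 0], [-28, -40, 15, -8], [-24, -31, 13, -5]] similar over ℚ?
Two matrices over a field are similar if and only if they have the same invariant factors.

Both A and B have characteristic polynomial (x + 1)^2(x + 3)^2 and minimal polynomial (x + 1)^2(x + 3)^2. Computing further, both have invariant factors (x + 1)^2(x + 3)^2. Hence A and B are similar.

Yes.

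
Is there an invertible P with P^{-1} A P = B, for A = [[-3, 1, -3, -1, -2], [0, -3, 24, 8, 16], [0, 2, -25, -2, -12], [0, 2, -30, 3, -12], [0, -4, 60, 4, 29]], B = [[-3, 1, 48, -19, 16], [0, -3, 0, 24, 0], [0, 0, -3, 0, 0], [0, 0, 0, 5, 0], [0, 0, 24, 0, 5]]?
Two matrices over a field are similar if and only if they have the same invariant factors.

Both A and B have characteristic polynomial (x - 5)^2(x + 3)^3 and minimal polynomial (x - 5)(x + 3)^2. Computing further, both have invariant factors (x - 5)(x + 3), (x - 5)(x + 3)^2. Hence A and B are similar.

Yes.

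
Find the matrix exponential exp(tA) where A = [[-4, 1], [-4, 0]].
e^{tA} = [[(1 - 2*t)*e^{-2*t}, t*e^{-2*t}], [-4*t*e^{-2*t}, (2*t + 1)*e^{-2*t}]]

A has Jordan form J = [[-2, 1], [0, -2]] with A = PJP^{-1}, so e^{tA} = P e^{tJ} P^{-1}.

For a Jordan block J_k(λ), e^{tJ_k(λ)} = e^{λt} · (I + tN + t^2 N^2/2! + ... + t^{k-1} N^{k-1}/(k-1)!) where N is the nilpotent superdiagonal part.

Assembling the blocks and conjugating back gives the entries of e^{tA} as shown above.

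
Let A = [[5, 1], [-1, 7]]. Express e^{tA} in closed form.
e^{tA} = [[(1 - t)*e^{6*t}, t*e^{6*t}], [-t*e^{6*t}, (t + 1)*e^{6*t}]]

A has Jordan form J = [[6, 1], [0, 6]] with A = PJP^{-1}, so e^{tA} = P e^{tJ} P^{-1}.

For a Jordan block J_k(λ), e^{tJ_k(λ)} = e^{λt} · (I + tN + t^2 N^2/2! + ... + t^{k-1} N^{k-1}/(k-1)!) where N is the nilpotent superdiagonal part.

Assembling the blocks and conjugating back gives the entries of e^{tA} as shown above.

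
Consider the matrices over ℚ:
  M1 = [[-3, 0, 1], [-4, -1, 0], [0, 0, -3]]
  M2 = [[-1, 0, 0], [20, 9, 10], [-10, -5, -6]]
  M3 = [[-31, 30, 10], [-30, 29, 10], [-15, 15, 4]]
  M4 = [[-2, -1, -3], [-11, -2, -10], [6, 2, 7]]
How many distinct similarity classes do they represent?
3 classes: {M1}, {M2, M3}, {M4}

Characteristic polynomials: χ_{M1} = (x + 1)(x + 3)^2, χ_{M2} = (x - 4)(x + 1)^2, χ_{M3} = (x - 4)(x + 1)^2, χ_{M4} = (x - 1)^3.

{M1}: invariant factors (x + 1)(x + 3)^2.

{M2, M3}: invariant factors x + 1, (x - 4)(x + 1).

{M4}: invariant factors (x - 1)^3.

Matrices are similar if and only if their invariant-factor lists agree; the partition into similarity classes is {M1}, {M2, M3}, {M4}.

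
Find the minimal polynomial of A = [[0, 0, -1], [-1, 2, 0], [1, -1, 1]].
m_A(x) = (x - 1)^3

The characteristic polynomial factors as (x - 1)^3. The minimal polynomial is ∏(x - λ)^{k_λ} where k_λ is the size of the largest Jordan block at λ.

For λ = 1: rank(A - I) = 2, and the largest Jordan block has size 3 (the smallest k with rank((A - I)^k) = rank((A - I)^(k+1))).

So m_A(x) = (x - 1)^3.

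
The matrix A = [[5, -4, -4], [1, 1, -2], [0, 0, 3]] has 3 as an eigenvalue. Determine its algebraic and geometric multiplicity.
algebraic multiplicity 3, geometric multiplicity 2

The characteristic polynomial is (x - 3)^3, so the factor x - 3 appears with exponent 3: the algebraic multiplicity is 3.

rank(A - 3I) = 1, so the eigenspace has dimension 3 - 1 = 2: the geometric multiplicity is 2.

Since 2 < 3, A is not diagonalizable.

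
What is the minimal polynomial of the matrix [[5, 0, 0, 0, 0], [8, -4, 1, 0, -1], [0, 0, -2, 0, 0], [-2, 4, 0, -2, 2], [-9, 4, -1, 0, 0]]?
The characteristic polynomial factors as (x - 5)(x + 2)^4. The minimal polynomial is ∏(x - λ)^{k_λ} where k_λ is the size of the largest Jordan block at λ.

For λ = -2: rank(A + 2I) = 3, and the largest Jordan block has size 3 (the smallest k with rank((A + 2I)^k) = rank((A + 2I)^(k+1))).
For λ = 5: rank(A - 5I) = 4, and the largest Jordan block has size 1 (the smallest k with rank((A - 5I)^k) = rank((A - 5I)^(k+1))).

So m_A(x) = (x - 5)(x + 2)^3.

m_A(x) = (x - 5)(x + 2)^3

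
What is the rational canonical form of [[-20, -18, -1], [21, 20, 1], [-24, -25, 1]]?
The invariant factors of A (the non-unit diagonal entries of the Smith normal form of xI - A over ℚ[x]) are (x - 3)^2(x + 5), each dividing the next. The characteristic polynomial is their product, (x - 3)^2(x + 5).

The rational canonical form is the block-diagonal matrix of companion matrices C(f_i):
R = [[0, 0, -45], [1, 0, 21], [0, 1, 1]].

R = [[0, 0, -45], [1, 0, 21], [0, 1, 1]]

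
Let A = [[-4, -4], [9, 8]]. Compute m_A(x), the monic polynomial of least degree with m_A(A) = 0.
m_A(x) = (x - 2)^2

The characteristic polynomial factors as (x - 2)^2. The minimal polynomial is ∏(x - λ)^{k_λ} where k_λ is the size of the largest Jordan block at λ.

For λ = 2: rank(A - 2I) = 1, and the largest Jordan block has size 2 (the smallest k with rank((A - 2I)^k) = rank((A - 2I)^(k+1))).

So m_A(x) = (x - 2)^2.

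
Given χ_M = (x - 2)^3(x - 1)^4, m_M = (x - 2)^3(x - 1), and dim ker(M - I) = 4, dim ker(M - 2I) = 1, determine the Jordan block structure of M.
λ = 1: algebraic multiplicity 4 (exponent in χ_M), largest block size 1 (exponent in m_M), 4 blocks (geometric multiplicity). These force block sizes [1, 1, 1, 1].
λ = 2: algebraic multiplicity 3 (exponent in χ_M), largest block size 3 (exponent in m_M), 1 block (geometric multiplicity). This forces block sizes [3].

Jordan blocks: (1, 1), (1, 1), (1, 1), (1, 1), (2, 3)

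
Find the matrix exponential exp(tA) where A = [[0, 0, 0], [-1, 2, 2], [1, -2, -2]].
e^{tA} = [[1, 0, 0], [-t, 2*t + 1, 2*t], [t, -2*t, 1 - 2*t]]

A has Jordan form J = [[0, 1, 0], [0, 0, 0], [0, 0, 0]] with A = PJP^{-1}, so e^{tA} = P e^{tJ} P^{-1}.

For a Jordan block J_k(λ), e^{tJ_k(λ)} = e^{λt} · (I + tN + t^2 N^2/2! + ... + t^{k-1} N^{k-1}/(k-1)!) where N is the nilpotent superdiagonal part.

Assembling the blocks and conjugating back gives the entries of e^{tA} as shown above.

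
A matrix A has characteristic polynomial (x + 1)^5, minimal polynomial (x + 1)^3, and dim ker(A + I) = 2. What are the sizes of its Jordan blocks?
λ = -1: algebraic multiplicity 5 (exponent in χ_A), largest block size 3 (exponent in m_A), 2 blocks (geometric multiplicity). These force block sizes [3, 2].

Jordan blocks: (-1, 3), (-1, 2)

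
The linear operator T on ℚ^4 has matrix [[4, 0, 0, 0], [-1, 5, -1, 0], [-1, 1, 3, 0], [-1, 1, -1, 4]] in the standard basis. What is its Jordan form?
J = [[4, 1, 0, 0], [0, 4, 0, 0], [0, 0, 4, 0], [0, 0, 0, 4]]

The characteristic polynomial is det(xI - A) = (x - 4)^4, so the eigenvalues are 4 (algebraic multiplicity 4).

For λ = 4: rank(A - 4I) = 1, rank((A - 4I)^2) = 0. The eigenspace has dimension 4 - 1 = 3, so there are 3 Jordan blocks; the rank sequence gives block sizes [2, 1, 1].

Assembling the blocks gives the Jordan form J above.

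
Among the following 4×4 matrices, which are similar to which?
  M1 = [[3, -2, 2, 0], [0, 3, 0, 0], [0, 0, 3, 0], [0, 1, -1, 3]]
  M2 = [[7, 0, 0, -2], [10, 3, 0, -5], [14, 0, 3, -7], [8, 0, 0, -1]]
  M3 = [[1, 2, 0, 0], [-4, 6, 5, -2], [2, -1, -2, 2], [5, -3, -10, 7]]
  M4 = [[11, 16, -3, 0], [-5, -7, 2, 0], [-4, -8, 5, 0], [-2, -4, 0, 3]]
Characteristic polynomials: χ_{M1} = (x - 3)^4, χ_{M2} = (x - 3)^4, χ_{M3} = (x - 3)^4, χ_{M4} = (x - 3)^4.

{M1, M2}: invariant factors x - 3, x - 3, (x - 3)^2.

{M3, M4}: invariant factors x - 3, (x - 3)^3.

Matrices are similar if and only if their invariant-factor lists agree; the partition into similarity classes is {M1, M2}, {M3, M4}.

2 classes: {M1, M2}, {M3, M4}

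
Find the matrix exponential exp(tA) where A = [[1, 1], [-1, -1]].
A has Jordan form J = [[0, 1], [0, 0]] with A = PJP^{-1}, so e^{tA} = P e^{tJ} P^{-1}.

For a Jordan block J_k(λ), e^{tJ_k(λ)} = e^{λt} · (I + tN + t^2 N^2/2! + ... + t^{k-1} N^{k-1}/(k-1)!) where N is the nilpotent superdiagonal part.

Assembling the blocks and conjugating back gives the entries of e^{tA} as shown above.

e^{tA} = [[t + 1, t], [-t, 1 - t]]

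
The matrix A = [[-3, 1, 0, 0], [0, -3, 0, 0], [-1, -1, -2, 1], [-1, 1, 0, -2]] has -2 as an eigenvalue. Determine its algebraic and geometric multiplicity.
algebraic multiplicity 2, geometric multiplicity 1

The characteristic polynomial is (x + 2)^2(x + 3)^2, so the factor x + 2 appears with exponent 2: the algebraic multiplicity is 2.

rank(A + 2I) = 3, so the eigenspace has dimension 4 - 3 = 1: the geometric multiplicity is 1.

Since 1 < 2, A is not diagonalizable.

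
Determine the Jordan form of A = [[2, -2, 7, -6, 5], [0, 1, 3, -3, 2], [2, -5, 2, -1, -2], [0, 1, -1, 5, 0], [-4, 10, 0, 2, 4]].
J = [[2, 1, 0, 0, 0], [0, 2, 1, 0, 0], [0, 0, 2, 0, 0], [0, 0, 0, 4, 1], [0, 0, 0, 0, 4]]

The characteristic polynomial is det(xI - A) = (x - 4)^2(x - 2)^3, so the eigenvalues are 2 (algebraic multiplicity 3), 4 (algebraic multiplicity 2).

For λ = 2: rank(A - 2I) = 4, rank((A - 2I)^2) = 3, rank((A - 2I)^3) = 2. The eigenspace has dimension 5 - 4 = 1, so there is 1 Jordan block; the rank sequence gives block sizes [3].

For λ = 4: rank(A - 4I) = 4, rank((A - 4I)^2) = 3. The eigenspace has dimension 5 - 4 = 1, so there is 1 Jordan block; the rank sequence gives block sizes [2].

Assembling the blocks gives the Jordan form J above.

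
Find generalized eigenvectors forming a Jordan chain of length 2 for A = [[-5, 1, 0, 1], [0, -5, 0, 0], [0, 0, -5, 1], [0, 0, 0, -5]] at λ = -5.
We seek v_1 ∈ ker((A + 5I)^2) \ ker(A + 5I), then set v_{i+1} = (A + 5I) v_i.

One such chain is v_1 = [[0, 0, -1, 1]]^T, v_2 = [[1, 0, 1, 0]]^T. Check: (A + 5I) v_2 = [[0, 0, 0, 0]]^T = 0.

v_1 = [[0, 0, -1, 1]]^T, v_2 = [[1, 0, 1, 0]]^T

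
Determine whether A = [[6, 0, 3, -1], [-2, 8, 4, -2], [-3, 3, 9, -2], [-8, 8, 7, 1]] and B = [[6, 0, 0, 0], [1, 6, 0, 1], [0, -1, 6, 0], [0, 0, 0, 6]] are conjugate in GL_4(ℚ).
Two matrices over a field are similar if and only if they have the same invariant factors.

Both A and B have characteristic polynomial (x - 6)^4 and minimal polynomial (x - 6)^3. Computing further, both have invariant factors x - 6, (x - 6)^3. Hence A and B are similar.

Yes.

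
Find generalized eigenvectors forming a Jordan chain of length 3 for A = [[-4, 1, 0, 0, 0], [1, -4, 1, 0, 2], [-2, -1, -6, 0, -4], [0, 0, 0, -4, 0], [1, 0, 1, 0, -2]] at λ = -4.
We seek v_1 ∈ ker((A + 4I)^3) \ ker((A + 4I)^2), then set v_{i+1} = (A + 4I) v_i.

One such chain is v_1 = [[0, 0, -1, 1, 1]]^T, v_2 = [[0, 1, -2, 0, 1]]^T, v_3 = [[1, 0, -1, 0, 0]]^T. Check: (A + 4I) v_3 = [[0, 0, 0, 0, 0]]^T = 0.

v_1 = [[0, 0, -1, 1, 1]]^T, v_2 = [[0, 1, -2, 0, 1]]^T, v_3 = [[1, 0, -1, 0, 0]]^T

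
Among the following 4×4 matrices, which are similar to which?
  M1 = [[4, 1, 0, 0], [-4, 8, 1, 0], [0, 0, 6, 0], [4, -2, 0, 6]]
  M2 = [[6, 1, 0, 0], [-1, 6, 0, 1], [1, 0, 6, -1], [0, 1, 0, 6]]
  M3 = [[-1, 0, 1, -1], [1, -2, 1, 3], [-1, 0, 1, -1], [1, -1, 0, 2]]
Characteristic polynomials: χ_{M1} = (x - 6)^4, χ_{M2} = (x - 6)^4, χ_{M3} = x^4.

{M1, M2}: invariant factors x - 6, (x - 6)^3.

{M3}: invariant factors x, x^3.

Matrices are similar if and only if their invariant-factor lists agree; the partition into similarity classes is {M1, M2}, {M3}.

2 classes: {M1, M2}, {M3}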